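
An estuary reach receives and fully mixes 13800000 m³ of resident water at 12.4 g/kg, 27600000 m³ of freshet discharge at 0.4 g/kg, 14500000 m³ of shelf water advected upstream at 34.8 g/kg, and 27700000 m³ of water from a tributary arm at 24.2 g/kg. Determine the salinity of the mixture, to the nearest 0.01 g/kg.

16.23 g/kg

Total salt / total volume:
salt = 13,800,000×12.4 + 27,600,000×0.4 + 14,500,000×34.8 + 27,700,000×24.2 = 171,120,000 + 11,040,000 + 504,600,000 + 670,340,000 = 1,357,100,000
volume = 13,800,000 + 27,600,000 + 14,500,000 + 27,700,000 = 83,600,000 m³
S = 1,357,100,000 / 83,600,000 = 16.2333 g/kg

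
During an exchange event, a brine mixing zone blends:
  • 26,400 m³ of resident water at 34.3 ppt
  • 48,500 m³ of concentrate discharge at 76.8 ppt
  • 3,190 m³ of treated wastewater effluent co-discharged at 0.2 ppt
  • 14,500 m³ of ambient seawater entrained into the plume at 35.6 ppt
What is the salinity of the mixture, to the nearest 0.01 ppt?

By conservation of dissolved salt,
salt = 26,400×34.3 + 48,500×76.8 + 3,190×0.2 + 14,500×35.6 = 905,520 + 3,724,800 + 638 + 516,200 = 5,147,158
volume = 26,400 + 48,500 + 3,190 + 14,500 = 92,590 m³
S = 5,147,158 / 92,590 = 55.5909 ppt

55.59 ppt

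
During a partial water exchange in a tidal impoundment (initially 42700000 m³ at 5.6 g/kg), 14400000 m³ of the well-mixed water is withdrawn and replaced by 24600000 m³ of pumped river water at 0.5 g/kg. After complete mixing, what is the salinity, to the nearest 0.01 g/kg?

Remaining after removal: 28,300,000 m³ at 5.6 g/kg (salt = 158,480,000)
After addition: salt = 158,480,000 + 24,600,000×0.5 = 170,780,000; volume = 52,900,000 m³
S = 170,780,000 / 52,900,000 = 3.2284 g/kg

3.23 g/kg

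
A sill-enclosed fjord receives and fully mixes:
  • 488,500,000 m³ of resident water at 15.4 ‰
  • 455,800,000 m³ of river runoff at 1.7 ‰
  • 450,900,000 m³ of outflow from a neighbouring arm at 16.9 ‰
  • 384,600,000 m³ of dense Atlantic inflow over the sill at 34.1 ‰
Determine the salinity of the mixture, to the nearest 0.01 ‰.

16.31 ‰

Total salt / total volume:
salt = 488,500,000×15.4 + 455,800,000×1.7 + 450,900,000×16.9 + 384,600,000×34.1 = 7,522,900,000 + 774,860,000 + 7,620,210,000 + 13,114,860,000 = 29,032,830,000
volume = 488,500,000 + 455,800,000 + 450,900,000 + 384,600,000 = 1,779,800,000 m³
S = 29,032,830,000 / 1,779,800,000 = 16.3124 ‰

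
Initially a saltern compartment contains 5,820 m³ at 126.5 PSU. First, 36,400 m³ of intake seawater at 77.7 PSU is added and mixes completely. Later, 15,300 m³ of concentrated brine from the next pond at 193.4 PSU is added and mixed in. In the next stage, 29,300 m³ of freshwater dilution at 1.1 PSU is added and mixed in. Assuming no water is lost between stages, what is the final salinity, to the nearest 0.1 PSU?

75.5 PSU

Conserving salt mass:
Initial salt = 5,820×126.5 = 736,230
After stage 1: salt = 736,230 + 36,400×77.7 = 3,564,510; volume = 42,220 m³; S = 84.427 PSU
After stage 2: salt = 3,564,510 + 15,300×193.4 = 6,523,530; volume = 57,520 m³; S = 113.413 PSU
After stage 3: salt = 6,523,530 + 29,300×1.1 = 6,555,760; volume = 86,820 m³
S = 6,555,760 / 86,820 = 75.5098 PSU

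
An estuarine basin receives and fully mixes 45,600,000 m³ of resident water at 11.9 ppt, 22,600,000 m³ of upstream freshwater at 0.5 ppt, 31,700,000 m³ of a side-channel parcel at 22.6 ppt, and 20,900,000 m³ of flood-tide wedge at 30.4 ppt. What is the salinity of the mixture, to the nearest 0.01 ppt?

15.78 ppt

Salt balance:
salt = 45,600,000×11.9 + 22,600,000×0.5 + 31,700,000×22.6 + 20,900,000×30.4 = 542,640,000 + 11,300,000 + 716,420,000 + 635,360,000 = 1,905,720,000
volume = 45,600,000 + 22,600,000 + 31,700,000 + 20,900,000 = 120,800,000 m³
S = 1,905,720,000 / 120,800,000 = 15.7758 ppt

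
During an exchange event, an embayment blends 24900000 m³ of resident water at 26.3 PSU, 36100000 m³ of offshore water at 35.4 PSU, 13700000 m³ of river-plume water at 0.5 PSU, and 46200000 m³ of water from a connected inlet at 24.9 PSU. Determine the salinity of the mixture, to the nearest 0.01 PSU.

25.56 PSU

Total salt / total volume:
salt = 24,900,000×26.3 + 36,100,000×35.4 + 13,700,000×0.5 + 46,200,000×24.9 = 654,870,000 + 1,277,940,000 + 6,850,000 + 1,150,380,000 = 3,090,040,000
volume = 24,900,000 + 36,100,000 + 13,700,000 + 46,200,000 = 120,900,000 m³
S = 3,090,040,000 / 120,900,000 = 25.5586 PSU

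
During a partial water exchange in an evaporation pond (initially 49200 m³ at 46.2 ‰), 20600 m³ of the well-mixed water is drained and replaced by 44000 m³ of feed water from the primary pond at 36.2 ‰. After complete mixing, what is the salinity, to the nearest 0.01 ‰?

Remaining after removal: 28,600 m³ at 46.2 ‰ (salt = 1,321,320)
After addition: salt = 1,321,320 + 44,000×36.2 = 2,914,120; volume = 72,600 m³
S = 2,914,120 / 72,600 = 40.1394 ‰

40.14 ‰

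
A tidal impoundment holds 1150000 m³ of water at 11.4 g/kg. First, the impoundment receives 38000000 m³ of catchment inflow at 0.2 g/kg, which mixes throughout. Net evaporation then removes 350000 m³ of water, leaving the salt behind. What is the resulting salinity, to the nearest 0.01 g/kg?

0.53 g/kg

After mixing: salt = 1,150,000×11.4 + 38,000,000×0.2 = 20,710,000; volume = 39,150,000 m³
After evaporation: salt unchanged = 20,710,000; volume = 39,150,000 − 350,000 = 38,800,000 m³
S = 20,710,000 / 38,800,000 = 0.5338 g/kg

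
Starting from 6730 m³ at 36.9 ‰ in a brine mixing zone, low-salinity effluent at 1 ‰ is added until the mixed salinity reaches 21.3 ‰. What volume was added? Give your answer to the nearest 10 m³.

5170 m³

Salt balance: 6,730×36.9 + V×1 = (6,730+V)×21.3
248,337 + 1V = 143,349 + 21.3V
104,988 = 20.3V
V = 5,171.82 m³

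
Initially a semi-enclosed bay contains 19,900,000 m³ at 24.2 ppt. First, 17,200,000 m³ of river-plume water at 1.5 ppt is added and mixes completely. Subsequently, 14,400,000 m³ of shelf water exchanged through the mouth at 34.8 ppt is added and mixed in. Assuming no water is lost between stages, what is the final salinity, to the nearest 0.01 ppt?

19.58 ppt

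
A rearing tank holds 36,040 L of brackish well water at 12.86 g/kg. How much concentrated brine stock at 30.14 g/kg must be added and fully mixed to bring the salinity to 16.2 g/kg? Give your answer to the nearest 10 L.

8640 L

Salt balance: 36,040×12.86 + V×30.14 = (36,040+V)×16.2
463,474.4 + 30.14V = 583,848 + 16.2V
120,373.6 = 13.94V
V = 8,635.12 L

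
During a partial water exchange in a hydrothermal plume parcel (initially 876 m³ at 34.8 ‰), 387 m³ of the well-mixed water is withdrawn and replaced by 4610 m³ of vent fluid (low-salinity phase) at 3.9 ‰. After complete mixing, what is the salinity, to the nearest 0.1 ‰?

6.9 ‰

Remaining after removal: 489 m³ at 34.8 ‰ (salt = 17,017.2)
After addition: salt = 17,017.2 + 4,610×3.9 = 34,996.2; volume = 5,099 m³
S = 34,996.2 / 5,099 = 6.8633 ‰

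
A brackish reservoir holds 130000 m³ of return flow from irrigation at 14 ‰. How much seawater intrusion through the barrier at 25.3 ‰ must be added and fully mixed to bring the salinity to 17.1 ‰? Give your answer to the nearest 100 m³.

Salt balance: 130,000×14 + V×25.3 = (130,000+V)×17.1
1,820,000 + 25.3V = 2,223,000 + 17.1V
403,000 = 8.2V
V = 49,146.34 m³

49100 m³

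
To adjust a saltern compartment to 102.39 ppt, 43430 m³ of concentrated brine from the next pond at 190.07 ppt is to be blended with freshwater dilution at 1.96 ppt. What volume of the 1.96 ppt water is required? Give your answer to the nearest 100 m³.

Salt balance: 43,430×190.07 + V×1.96 = (43,430+V)×102.39
8,254,740.1 + 1.96V = 4,446,797.7 + 102.39V
3,807,942.4 = 100.43V
V = 37,916.38 m³

37900 m³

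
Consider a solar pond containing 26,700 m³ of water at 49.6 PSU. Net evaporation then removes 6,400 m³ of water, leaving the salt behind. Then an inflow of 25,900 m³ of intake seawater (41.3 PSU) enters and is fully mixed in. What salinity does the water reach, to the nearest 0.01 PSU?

51.82 PSU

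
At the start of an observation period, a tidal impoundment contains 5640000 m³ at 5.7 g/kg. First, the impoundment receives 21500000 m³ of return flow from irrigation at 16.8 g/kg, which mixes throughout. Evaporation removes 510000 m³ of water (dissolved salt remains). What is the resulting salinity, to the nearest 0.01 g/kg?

14.77 g/kg

After mixing: salt = 5,640,000×5.7 + 21,500,000×16.8 = 393,348,000; volume = 27,140,000 m³
After evaporation: salt unchanged = 393,348,000; volume = 27,140,000 − 510,000 = 26,630,000 m³
S = 393,348,000 / 26,630,000 = 14.7709 g/kg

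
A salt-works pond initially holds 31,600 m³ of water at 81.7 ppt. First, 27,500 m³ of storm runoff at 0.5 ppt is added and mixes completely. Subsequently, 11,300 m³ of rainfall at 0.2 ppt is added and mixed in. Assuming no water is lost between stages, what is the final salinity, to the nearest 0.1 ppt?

Salt balance:
Initial salt = 31,600×81.7 = 2,581,720
After stage 1: salt = 2,581,720 + 27,500×0.5 = 2,595,470; volume = 59,100 m³; S = 43.917 ppt
After stage 2: salt = 2,595,470 + 11,300×0.2 = 2,597,730; volume = 70,400 m³
S = 2,597,730 / 70,400 = 36.8996 ppt

36.9 ppt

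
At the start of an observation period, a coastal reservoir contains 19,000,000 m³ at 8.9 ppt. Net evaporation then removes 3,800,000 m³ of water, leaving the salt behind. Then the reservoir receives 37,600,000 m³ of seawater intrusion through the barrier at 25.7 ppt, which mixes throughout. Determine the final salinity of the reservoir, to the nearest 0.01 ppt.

21.50 ppt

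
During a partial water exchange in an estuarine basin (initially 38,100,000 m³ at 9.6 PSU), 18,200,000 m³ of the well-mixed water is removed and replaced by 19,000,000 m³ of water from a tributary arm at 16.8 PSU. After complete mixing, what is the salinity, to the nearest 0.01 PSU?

13.12 PSU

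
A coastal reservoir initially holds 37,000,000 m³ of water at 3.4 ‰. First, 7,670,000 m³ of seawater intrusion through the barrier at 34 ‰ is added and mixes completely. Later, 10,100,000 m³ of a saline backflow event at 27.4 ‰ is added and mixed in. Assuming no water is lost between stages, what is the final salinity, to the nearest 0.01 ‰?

Total salt / total volume:
Initial salt = 37,000,000×3.4 = 125,800,000
After stage 1: salt = 125,800,000 + 7,670,000×34 = 386,580,000; volume = 44,670,000 m³; S = 8.654 ‰
After stage 2: salt = 386,580,000 + 10,100,000×27.4 = 663,320,000; volume = 54,770,000 m³
S = 663,320,000 / 54,770,000 = 12.111 ‰

12.11 ‰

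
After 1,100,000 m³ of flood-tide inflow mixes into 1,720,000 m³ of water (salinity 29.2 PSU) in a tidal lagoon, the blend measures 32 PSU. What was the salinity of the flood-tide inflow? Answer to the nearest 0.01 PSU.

Salt balance: 1,720,000×29.2 + 1,100,000×S = 2,820,000×32
50,224,000 + 1,100,000·S = 90,240,000
S = (90,240,000 − 50,224,000) / 1,100,000 = 36.3782 PSU

36.38 PSU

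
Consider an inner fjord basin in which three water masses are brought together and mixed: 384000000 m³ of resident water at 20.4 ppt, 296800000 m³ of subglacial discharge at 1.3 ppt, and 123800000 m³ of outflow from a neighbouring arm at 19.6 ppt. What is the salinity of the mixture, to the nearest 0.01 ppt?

Total salt / total volume:
salt = 384,000,000×20.4 + 296,800,000×1.3 + 123,800,000×19.6 = 7,833,600,000 + 385,840,000 + 2,426,480,000 = 10,645,920,000
volume = 384,000,000 + 296,800,000 + 123,800,000 = 804,600,000 m³
S = 10,645,920,000 / 804,600,000 = 13.2313 ppt

13.23 ppt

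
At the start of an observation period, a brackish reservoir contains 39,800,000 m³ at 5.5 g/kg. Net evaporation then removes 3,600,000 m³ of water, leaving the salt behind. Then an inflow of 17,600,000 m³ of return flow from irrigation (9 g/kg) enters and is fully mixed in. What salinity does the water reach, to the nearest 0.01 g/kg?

7.01 g/kg

After evaporation: salt = 39,800,000×5.5 = 218,900,000; volume = 39,800,000 − 3,600,000 = 36,200,000 m³
After mixing: salt = 218,900,000 + 17,600,000×9 = 377,300,000; volume = 36,200,000 + 17,600,000 = 53,800,000 m³
S = 377,300,000 / 53,800,000 = 7.013 g/kg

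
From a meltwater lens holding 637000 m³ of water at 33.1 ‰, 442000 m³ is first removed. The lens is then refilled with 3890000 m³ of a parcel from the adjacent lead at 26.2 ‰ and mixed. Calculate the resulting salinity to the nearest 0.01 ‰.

26.53 ‰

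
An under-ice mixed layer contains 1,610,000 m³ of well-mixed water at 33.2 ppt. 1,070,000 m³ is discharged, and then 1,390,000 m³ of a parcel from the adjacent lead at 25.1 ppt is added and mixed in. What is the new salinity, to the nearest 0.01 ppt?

Remaining after removal: 540,000 m³ at 33.2 ppt (salt = 17,928,000)
After addition: salt = 17,928,000 + 1,390,000×25.1 = 52,817,000; volume = 1,930,000 m³
S = 52,817,000 / 1,930,000 = 27.3663 ppt

27.37 ppt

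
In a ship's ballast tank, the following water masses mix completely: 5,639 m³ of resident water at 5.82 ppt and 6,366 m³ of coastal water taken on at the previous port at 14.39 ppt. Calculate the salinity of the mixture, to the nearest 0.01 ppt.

Weighted by volume,
salt = 5,639×5.82 + 6,366×14.39 = 32,818.98 + 91,606.74 = 124,425.72
volume = 5,639 + 6,366 = 12,005 m³
S = 124,425.72 / 12,005 = 10.3645 ppt

10.36 ppt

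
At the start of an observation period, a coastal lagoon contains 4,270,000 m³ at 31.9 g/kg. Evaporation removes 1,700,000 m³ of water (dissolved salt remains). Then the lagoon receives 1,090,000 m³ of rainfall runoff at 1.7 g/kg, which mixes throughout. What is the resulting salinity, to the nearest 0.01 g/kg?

37.72 g/kg

After evaporation: salt = 4,270,000×31.9 = 136,213,000; volume = 4,270,000 − 1,700,000 = 2,570,000 m³
After mixing: salt = 136,213,000 + 1,090,000×1.7 = 138,066,000; volume = 2,570,000 + 1,090,000 = 3,660,000 m³
S = 138,066,000 / 3,660,000 = 37.723 g/kg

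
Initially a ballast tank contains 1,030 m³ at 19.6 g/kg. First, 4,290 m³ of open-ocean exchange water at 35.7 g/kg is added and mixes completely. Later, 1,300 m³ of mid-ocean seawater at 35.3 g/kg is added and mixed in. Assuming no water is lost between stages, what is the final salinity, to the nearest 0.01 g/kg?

33.12 g/kg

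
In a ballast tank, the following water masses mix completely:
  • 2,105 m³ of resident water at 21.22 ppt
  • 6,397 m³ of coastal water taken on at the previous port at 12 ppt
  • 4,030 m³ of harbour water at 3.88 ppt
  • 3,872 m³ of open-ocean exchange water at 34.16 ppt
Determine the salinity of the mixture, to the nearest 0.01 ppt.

Salt balance:
salt = 2,105×21.22 + 6,397×12 + 4,030×3.88 + 3,872×34.16 = 44,668.1 + 76,764 + 15,636.4 + 132,267.52 = 269,336.02
volume = 2,105 + 6,397 + 4,030 + 3,872 = 16,404 m³
S = 269,336.02 / 16,404 = 16.4189 ppt

16.42 ppt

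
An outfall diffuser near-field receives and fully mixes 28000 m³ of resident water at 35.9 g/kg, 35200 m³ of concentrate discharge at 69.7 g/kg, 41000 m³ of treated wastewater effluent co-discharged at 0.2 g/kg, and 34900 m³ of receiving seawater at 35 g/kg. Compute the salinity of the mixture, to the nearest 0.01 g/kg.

33.70 g/kg

Weighted by volume,
salt = 28,000×35.9 + 35,200×69.7 + 41,000×0.2 + 34,900×35 = 1,005,200 + 2,453,440 + 8,200 + 1,221,500 = 4,688,340
volume = 28,000 + 35,200 + 41,000 + 34,900 = 139,100 m³
S = 4,688,340 / 139,100 = 33.7048 g/kg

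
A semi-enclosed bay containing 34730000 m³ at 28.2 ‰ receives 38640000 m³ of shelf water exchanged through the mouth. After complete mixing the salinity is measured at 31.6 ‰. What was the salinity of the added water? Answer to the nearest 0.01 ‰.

34.66 ‰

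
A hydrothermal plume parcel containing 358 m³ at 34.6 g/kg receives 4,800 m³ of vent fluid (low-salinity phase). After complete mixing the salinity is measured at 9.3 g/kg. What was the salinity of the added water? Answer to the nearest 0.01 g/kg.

7.41 g/kg

Salt balance: 358×34.6 + 4,800×S = 5,158×9.3
12,386.8 + 4,800·S = 47,969.4
S = (47,969.4 − 12,386.8) / 4,800 = 7.413 g/kg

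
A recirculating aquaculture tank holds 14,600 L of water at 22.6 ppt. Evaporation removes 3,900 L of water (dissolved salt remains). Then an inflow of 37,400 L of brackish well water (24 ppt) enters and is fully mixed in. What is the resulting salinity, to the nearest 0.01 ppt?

25.52 ppt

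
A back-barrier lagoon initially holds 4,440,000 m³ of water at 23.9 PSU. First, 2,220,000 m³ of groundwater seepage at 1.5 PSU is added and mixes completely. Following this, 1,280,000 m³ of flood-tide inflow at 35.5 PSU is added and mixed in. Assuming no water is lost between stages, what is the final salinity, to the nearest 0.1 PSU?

Weighted by volume,
Initial salt = 4,440,000×23.9 = 106,116,000
After stage 1: salt = 106,116,000 + 2,220,000×1.5 = 109,446,000; volume = 6,660,000 m³; S = 16.433 PSU
After stage 2: salt = 109,446,000 + 1,280,000×35.5 = 154,886,000; volume = 7,940,000 m³
S = 154,886,000 / 7,940,000 = 19.5071 PSU

19.5 PSU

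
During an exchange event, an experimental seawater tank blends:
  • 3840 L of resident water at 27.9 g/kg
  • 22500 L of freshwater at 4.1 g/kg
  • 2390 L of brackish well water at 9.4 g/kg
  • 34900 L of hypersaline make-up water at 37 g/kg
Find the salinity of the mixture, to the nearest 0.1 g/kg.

By conservation of dissolved salt,
salt = 3,840×27.9 + 22,500×4.1 + 2,390×9.4 + 34,900×37 = 107,136 + 92,250 + 22,466 + 1,291,300 = 1,513,152
volume = 3,840 + 22,500 + 2,390 + 34,900 = 63,630 L
S = 1,513,152 / 63,630 = 23.78 g/kg

23.8 g/kg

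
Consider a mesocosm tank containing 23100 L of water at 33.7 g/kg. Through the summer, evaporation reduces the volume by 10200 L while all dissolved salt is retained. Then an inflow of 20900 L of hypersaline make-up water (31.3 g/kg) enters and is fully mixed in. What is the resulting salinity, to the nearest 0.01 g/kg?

After evaporation: salt = 23,100×33.7 = 778,470; volume = 23,100 − 10,200 = 12,900 L
After mixing: salt = 778,470 + 20,900×31.3 = 1,432,640; volume = 12,900 + 20,900 = 33,800 L
S = 1,432,640 / 33,800 = 42.3858 g/kg

42.39 g/kg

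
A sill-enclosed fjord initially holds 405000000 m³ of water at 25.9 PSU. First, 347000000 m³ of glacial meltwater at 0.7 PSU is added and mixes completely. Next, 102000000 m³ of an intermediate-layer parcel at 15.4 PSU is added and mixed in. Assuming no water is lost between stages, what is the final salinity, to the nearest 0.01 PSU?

By conservation of dissolved salt,
Initial salt = 405,000,000×25.9 = 10,489,500,000
After stage 1: salt = 10,489,500,000 + 347,000,000×0.7 = 10,732,400,000; volume = 752,000,000 m³; S = 14.272 PSU
After stage 2: salt = 10,732,400,000 + 102,000,000×15.4 = 12,303,200,000; volume = 854,000,000 m³
S = 12,303,200,000 / 854,000,000 = 14.4066 PSU

14.41 PSU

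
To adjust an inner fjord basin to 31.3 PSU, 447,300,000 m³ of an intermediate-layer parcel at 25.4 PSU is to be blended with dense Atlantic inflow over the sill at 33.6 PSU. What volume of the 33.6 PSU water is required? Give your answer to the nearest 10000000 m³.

Salt balance: 447,300,000×25.4 + V×33.6 = (447,300,000+V)×31.3
11,361,420,000 + 33.6V = 14,000,490,000 + 31.3V
2,639,070,000 = 2.3V
V = 1,147,421,739.13 m³

1150000000 m³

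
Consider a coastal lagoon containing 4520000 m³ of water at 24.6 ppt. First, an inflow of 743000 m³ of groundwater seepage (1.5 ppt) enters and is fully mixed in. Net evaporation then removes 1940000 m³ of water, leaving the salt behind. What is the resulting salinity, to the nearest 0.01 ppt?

33.80 ppt

After mixing: salt = 4,520,000×24.6 + 743,000×1.5 = 112,306,500; volume = 5,263,000 m³
After evaporation: salt unchanged = 112,306,500; volume = 5,263,000 − 1,940,000 = 3,323,000 m³
S = 112,306,500 / 3,323,000 = 33.7967 ppt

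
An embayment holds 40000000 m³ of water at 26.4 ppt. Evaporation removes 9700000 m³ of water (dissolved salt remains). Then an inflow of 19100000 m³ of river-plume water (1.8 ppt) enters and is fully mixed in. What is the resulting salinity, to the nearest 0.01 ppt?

22.07 ppt

After evaporation: salt = 40,000,000×26.4 = 1,056,000,000; volume = 40,000,000 − 9,700,000 = 30,300,000 m³
After mixing: salt = 1,056,000,000 + 19,100,000×1.8 = 1,090,380,000; volume = 30,300,000 + 19,100,000 = 49,400,000 m³
S = 1,090,380,000 / 49,400,000 = 22.0725 ppt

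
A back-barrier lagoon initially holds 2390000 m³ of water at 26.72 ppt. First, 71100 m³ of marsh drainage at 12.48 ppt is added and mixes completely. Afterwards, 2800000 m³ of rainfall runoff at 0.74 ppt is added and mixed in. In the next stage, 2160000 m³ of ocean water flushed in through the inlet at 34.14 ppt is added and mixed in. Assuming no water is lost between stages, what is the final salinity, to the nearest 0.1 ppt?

18.9 ppt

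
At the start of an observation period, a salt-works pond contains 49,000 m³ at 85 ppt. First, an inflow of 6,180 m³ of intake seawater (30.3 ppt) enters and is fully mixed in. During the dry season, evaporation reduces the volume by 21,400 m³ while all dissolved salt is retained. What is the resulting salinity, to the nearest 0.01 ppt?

128.84 ppt

After mixing: salt = 49,000×85 + 6,180×30.3 = 4,352,254; volume = 55,180 m³
After evaporation: salt unchanged = 4,352,254; volume = 55,180 − 21,400 = 33,780 m³
S = 4,352,254 / 33,780 = 128.8411 ppt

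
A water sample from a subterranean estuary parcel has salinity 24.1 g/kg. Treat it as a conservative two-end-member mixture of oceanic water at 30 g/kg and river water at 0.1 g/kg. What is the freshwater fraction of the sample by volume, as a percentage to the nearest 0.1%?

19.7%

Let f be the freshwater fraction. Salt balance per unit volume:
f×0.1 + (1−f)×30 = 24.1
f = (30 − 24.1) / (30 − 0.1) = 5.9/29.9 = 0.1973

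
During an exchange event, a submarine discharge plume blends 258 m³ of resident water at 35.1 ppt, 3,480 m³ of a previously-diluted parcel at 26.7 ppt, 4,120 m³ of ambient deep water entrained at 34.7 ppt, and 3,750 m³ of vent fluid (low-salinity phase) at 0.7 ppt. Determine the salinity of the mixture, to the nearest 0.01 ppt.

21.33 ppt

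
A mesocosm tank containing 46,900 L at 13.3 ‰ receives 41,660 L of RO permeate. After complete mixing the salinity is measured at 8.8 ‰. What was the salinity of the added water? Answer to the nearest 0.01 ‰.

3.73 ‰

Salt balance: 46,900×13.3 + 41,660×S = 88,560×8.8
623,770 + 41,660·S = 779,328
S = (779,328 − 623,770) / 41,660 = 3.734 ‰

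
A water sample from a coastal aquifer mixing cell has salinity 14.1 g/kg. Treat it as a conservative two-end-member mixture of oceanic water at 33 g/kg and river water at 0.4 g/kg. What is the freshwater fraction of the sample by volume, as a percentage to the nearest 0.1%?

Let f be the freshwater fraction. Salt balance per unit volume:
f×0.4 + (1−f)×33 = 14.1
f = (33 − 14.1) / (33 − 0.4) = 18.9/32.6 = 0.5798

58.0%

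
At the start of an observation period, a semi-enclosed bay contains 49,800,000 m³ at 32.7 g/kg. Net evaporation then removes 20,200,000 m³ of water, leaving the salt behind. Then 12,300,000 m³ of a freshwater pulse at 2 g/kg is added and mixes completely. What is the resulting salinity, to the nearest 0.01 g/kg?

After evaporation: salt = 49,800,000×32.7 = 1,628,460,000; volume = 49,800,000 − 20,200,000 = 29,600,000 m³
After mixing: salt = 1,628,460,000 + 12,300,000×2 = 1,653,060,000; volume = 29,600,000 + 12,300,000 = 41,900,000 m³
S = 1,653,060,000 / 41,900,000 = 39.4525 g/kg

39.45 g/kg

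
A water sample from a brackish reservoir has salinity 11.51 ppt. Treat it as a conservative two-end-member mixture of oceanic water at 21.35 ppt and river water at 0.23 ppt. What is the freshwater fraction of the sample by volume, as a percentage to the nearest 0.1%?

46.6%

Let f be the freshwater fraction. Salt balance per unit volume:
f×0.23 + (1−f)×21.35 = 11.51
f = (21.35 − 11.51) / (21.35 − 0.23) = 9.84/21.12 = 0.4659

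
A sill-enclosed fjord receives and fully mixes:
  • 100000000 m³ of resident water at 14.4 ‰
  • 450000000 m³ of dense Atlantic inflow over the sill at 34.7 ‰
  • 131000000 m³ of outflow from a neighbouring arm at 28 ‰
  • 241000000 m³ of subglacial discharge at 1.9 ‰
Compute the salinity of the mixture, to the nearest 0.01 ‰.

22.97 ‰

Salt balance:
salt = 100,000,000×14.4 + 450,000,000×34.7 + 131,000,000×28 + 241,000,000×1.9 = 1,440,000,000 + 15,615,000,000 + 3,668,000,000 + 457,900,000 = 21,180,900,000
volume = 100,000,000 + 450,000,000 + 131,000,000 + 241,000,000 = 922,000,000 m³
S = 21,180,900,000 / 922,000,000 = 22.9728 ‰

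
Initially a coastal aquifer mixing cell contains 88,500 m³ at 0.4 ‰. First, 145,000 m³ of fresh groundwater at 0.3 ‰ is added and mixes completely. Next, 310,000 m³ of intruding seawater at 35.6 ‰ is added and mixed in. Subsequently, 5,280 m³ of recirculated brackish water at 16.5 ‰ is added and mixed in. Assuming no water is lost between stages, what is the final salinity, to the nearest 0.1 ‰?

20.4 ‰

Salt balance:
Initial salt = 88,500×0.4 = 35,400
After stage 1: salt = 35,400 + 145,000×0.3 = 78,900; volume = 233,500 m³; S = 0.338 ‰
After stage 2: salt = 78,900 + 310,000×35.6 = 11,114,900; volume = 543,500 m³; S = 20.451 ‰
After stage 3: salt = 11,114,900 + 5,280×16.5 = 11,202,020; volume = 548,780 m³
S = 11,202,020 / 548,780 = 20.4126 ‰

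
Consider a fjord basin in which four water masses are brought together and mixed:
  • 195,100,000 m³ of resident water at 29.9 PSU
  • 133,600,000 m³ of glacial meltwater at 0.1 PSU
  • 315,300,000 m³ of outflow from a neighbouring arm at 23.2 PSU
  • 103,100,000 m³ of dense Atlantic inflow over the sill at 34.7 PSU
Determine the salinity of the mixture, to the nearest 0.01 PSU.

By conservation of dissolved salt,
salt = 195,100,000×29.9 + 133,600,000×0.1 + 315,300,000×23.2 + 103,100,000×34.7 = 5,833,490,000 + 13,360,000 + 7,314,960,000 + 3,577,570,000 = 16,739,380,000
volume = 195,100,000 + 133,600,000 + 315,300,000 + 103,100,000 = 747,100,000 m³
S = 16,739,380,000 / 747,100,000 = 22.4058 PSU

22.41 PSU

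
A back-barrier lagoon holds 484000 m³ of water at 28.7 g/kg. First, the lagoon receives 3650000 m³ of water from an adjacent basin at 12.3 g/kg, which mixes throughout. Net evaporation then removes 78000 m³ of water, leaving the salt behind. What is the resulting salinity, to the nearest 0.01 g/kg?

14.49 g/kg

After mixing: salt = 484,000×28.7 + 3,650,000×12.3 = 58,785,800; volume = 4,134,000 m³
After evaporation: salt unchanged = 58,785,800; volume = 4,134,000 − 78,000 = 4,056,000 m³
S = 58,785,800 / 4,056,000 = 14.4935 g/kg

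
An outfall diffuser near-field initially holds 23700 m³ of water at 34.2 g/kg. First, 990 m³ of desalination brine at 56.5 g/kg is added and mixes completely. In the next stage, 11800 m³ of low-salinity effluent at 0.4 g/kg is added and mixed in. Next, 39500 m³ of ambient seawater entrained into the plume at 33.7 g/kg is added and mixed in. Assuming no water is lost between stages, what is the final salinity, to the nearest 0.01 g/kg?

28.98 g/kg

Mass of salt is conserved:
Initial salt = 23,700×34.2 = 810,540
After stage 1: salt = 810,540 + 990×56.5 = 866,475; volume = 24,690 m³; S = 35.094 g/kg
After stage 2: salt = 866,475 + 11,800×0.4 = 871,195; volume = 36,490 m³; S = 23.875 g/kg
After stage 3: salt = 871,195 + 39,500×33.7 = 2,202,345; volume = 75,990 m³
S = 2,202,345 / 75,990 = 28.982 g/kg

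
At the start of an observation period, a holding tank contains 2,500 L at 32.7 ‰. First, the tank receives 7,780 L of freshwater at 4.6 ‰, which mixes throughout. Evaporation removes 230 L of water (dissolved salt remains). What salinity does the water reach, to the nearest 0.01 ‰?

11.70 ‰

After mixing: salt = 2,500×32.7 + 7,780×4.6 = 117,538; volume = 10,280 L
After evaporation: salt unchanged = 117,538; volume = 10,280 − 230 = 10,050 L
S = 117,538 / 10,050 = 11.6953 ‰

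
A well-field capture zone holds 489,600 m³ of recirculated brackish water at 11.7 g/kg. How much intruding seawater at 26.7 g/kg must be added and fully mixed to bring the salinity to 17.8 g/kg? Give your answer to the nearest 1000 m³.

336000 m³

Salt balance: 489,600×11.7 + V×26.7 = (489,600+V)×17.8
5,728,320 + 26.7V = 8,714,880 + 17.8V
2,986,560 = 8.9V
V = 335,568.54 m³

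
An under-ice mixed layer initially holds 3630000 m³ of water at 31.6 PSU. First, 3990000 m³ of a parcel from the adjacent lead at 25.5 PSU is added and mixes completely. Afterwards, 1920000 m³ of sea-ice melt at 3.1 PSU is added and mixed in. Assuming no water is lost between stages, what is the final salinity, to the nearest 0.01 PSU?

23.31 PSU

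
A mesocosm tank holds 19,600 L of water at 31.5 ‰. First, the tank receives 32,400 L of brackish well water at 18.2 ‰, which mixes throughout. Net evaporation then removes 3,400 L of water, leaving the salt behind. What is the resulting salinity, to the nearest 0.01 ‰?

24.84 ‰

After mixing: salt = 19,600×31.5 + 32,400×18.2 = 1,207,080; volume = 52,000 L
After evaporation: salt unchanged = 1,207,080; volume = 52,000 − 3,400 = 48,600 L
S = 1,207,080 / 48,600 = 24.837 ‰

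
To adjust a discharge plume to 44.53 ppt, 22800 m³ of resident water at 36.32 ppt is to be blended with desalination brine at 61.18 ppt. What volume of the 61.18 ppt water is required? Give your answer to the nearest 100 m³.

11200 m³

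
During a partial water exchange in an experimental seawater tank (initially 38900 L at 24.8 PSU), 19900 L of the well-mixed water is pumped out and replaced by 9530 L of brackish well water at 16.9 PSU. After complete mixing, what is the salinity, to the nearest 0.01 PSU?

22.16 PSU

Remaining after removal: 19,000 L at 24.8 PSU (salt = 471,200)
After addition: salt = 471,200 + 9,530×16.9 = 632,257; volume = 28,530 L
S = 632,257 / 28,530 = 22.1611 PSU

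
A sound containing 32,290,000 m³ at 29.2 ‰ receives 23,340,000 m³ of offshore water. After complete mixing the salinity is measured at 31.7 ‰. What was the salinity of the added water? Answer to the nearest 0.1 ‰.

Salt balance: 32,290,000×29.2 + 23,340,000×S = 55,630,000×31.7
942,868,000 + 23,340,000·S = 1,763,471,000
S = (1,763,471,000 − 942,868,000) / 23,340,000 = 35.1587 ‰

35.2 ‰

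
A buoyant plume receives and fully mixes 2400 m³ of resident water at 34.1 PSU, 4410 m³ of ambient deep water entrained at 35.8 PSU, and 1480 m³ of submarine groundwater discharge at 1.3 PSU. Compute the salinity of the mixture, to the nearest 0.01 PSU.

Salt balance:
salt = 2,400×34.1 + 4,410×35.8 + 1,480×1.3 = 81,840 + 157,878 + 1,924 = 241,642
volume = 2,400 + 4,410 + 1,480 = 8,290 m³
S = 241,642 / 8,290 = 29.1486 PSU

29.15 PSU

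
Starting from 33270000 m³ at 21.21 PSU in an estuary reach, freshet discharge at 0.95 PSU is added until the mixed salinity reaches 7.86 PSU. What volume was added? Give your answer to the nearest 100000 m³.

64300000 m³

Salt balance: 33,270,000×21.21 + V×0.95 = (33,270,000+V)×7.86
705,656,700 + 0.95V = 261,502,200 + 7.86V
444,154,500 = 6.91V
V = 64,277,062.23 m³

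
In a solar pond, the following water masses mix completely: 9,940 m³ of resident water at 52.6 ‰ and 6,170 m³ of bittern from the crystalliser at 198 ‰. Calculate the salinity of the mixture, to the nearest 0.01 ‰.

108.29 ‰

Weighted by volume,
salt = 9,940×52.6 + 6,170×198 = 522,844 + 1,221,660 = 1,744,504
volume = 9,940 + 6,170 = 16,110 m³
S = 1,744,504 / 16,110 = 108.287 ‰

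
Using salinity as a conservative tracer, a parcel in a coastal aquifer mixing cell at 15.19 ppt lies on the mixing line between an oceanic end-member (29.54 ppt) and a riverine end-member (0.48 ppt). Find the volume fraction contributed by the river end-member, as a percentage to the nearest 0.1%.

49.4%

Let f be the freshwater fraction. Salt balance per unit volume:
f×0.48 + (1−f)×29.54 = 15.19
f = (29.54 − 15.19) / (29.54 − 0.48) = 14.35/29.06 = 0.4938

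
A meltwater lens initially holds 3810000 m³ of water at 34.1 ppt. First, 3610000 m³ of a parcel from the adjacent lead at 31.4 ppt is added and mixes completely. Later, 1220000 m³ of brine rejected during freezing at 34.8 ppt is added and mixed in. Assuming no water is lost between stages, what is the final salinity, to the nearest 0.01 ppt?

Mass of salt is conserved:
Initial salt = 3,810,000×34.1 = 129,921,000
After stage 1: salt = 129,921,000 + 3,610,000×31.4 = 243,275,000; volume = 7,420,000 m³; S = 32.786 ppt
After stage 2: salt = 243,275,000 + 1,220,000×34.8 = 285,731,000; volume = 8,640,000 m³
S = 285,731,000 / 8,640,000 = 33.0707 ppt

33.07 ppt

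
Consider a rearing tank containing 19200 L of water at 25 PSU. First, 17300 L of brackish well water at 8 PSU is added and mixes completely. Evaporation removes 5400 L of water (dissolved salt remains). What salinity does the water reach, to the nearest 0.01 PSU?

19.88 PSU

After mixing: salt = 19,200×25 + 17,300×8 = 618,400; volume = 36,500 L
After evaporation: salt unchanged = 618,400; volume = 36,500 − 5,400 = 31,100 L
S = 618,400 / 31,100 = 19.8842 PSU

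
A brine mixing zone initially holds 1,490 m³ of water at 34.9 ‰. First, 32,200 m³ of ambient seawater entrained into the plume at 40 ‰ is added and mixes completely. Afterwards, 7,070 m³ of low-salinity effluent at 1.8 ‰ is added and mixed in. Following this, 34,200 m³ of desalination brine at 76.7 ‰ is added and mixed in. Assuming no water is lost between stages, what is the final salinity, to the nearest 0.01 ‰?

53.04 ‰

Conserving salt mass:
Initial salt = 1,490×34.9 = 52,001
After stage 1: salt = 52,001 + 32,200×40 = 1,340,001; volume = 33,690 m³; S = 39.774 ‰
After stage 2: salt = 1,340,001 + 7,070×1.8 = 1,352,727; volume = 40,760 m³; S = 33.188 ‰
After stage 3: salt = 1,352,727 + 34,200×76.7 = 3,975,867; volume = 74,960 m³
S = 3,975,867 / 74,960 = 53.0398 ‰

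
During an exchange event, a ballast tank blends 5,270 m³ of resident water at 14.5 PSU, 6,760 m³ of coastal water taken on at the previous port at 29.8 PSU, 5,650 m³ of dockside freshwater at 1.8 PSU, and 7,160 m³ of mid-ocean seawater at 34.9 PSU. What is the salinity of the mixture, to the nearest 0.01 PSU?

Conserving salt mass:
salt = 5,270×14.5 + 6,760×29.8 + 5,650×1.8 + 7,160×34.9 = 76,415 + 201,448 + 10,170 + 249,884 = 537,917
volume = 5,270 + 6,760 + 5,650 + 7,160 = 24,840 m³
S = 537,917 / 24,840 = 21.6553 PSU

21.66 PSU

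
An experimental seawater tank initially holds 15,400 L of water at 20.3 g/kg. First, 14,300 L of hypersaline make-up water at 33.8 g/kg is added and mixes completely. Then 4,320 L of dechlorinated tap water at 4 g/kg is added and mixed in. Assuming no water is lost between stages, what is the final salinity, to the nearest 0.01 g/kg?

23.90 g/kg

Mass of salt is conserved:
Initial salt = 15,400×20.3 = 312,620
After stage 1: salt = 312,620 + 14,300×33.8 = 795,960; volume = 29,700 L; S = 26.8 g/kg
After stage 2: salt = 795,960 + 4,320×4 = 813,240; volume = 34,020 L
S = 813,240 / 34,020 = 23.9048 g/kg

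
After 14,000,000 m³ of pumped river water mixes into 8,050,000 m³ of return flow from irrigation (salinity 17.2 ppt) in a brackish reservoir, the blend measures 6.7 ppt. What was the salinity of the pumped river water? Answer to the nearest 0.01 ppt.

Salt balance: 8,050,000×17.2 + 14,000,000×S = 22,050,000×6.7
138,460,000 + 14,000,000·S = 147,735,000
S = (147,735,000 − 138,460,000) / 14,000,000 = 0.6625 ppt

0.66 ppt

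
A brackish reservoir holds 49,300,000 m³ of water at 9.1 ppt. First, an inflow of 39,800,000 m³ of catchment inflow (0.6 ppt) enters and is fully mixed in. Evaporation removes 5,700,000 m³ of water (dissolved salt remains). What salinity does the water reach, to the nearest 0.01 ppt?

5.67 ppt

After mixing: salt = 49,300,000×9.1 + 39,800,000×0.6 = 472,510,000; volume = 89,100,000 m³
After evaporation: salt unchanged = 472,510,000; volume = 89,100,000 − 5,700,000 = 83,400,000 m³
S = 472,510,000 / 83,400,000 = 5.6656 ppt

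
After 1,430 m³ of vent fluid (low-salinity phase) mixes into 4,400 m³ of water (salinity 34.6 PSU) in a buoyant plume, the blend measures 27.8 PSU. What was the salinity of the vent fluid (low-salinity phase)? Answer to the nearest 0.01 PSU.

6.88 PSU

Salt balance: 4,400×34.6 + 1,430×S = 5,830×27.8
152,240 + 1,430·S = 162,074
S = (162,074 − 152,240) / 1,430 = 6.8769 PSU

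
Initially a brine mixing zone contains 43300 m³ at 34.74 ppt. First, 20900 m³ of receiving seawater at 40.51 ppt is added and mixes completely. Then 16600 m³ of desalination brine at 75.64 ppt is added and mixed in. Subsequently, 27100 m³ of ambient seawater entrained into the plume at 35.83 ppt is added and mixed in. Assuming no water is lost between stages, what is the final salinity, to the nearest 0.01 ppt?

42.42 ppt

Conserving salt mass:
Initial salt = 43,300×34.74 = 1,504,242
After stage 1: salt = 1,504,242 + 20,900×40.51 = 2,350,901; volume = 64,200 m³; S = 36.618 ppt
After stage 2: salt = 2,350,901 + 16,600×75.64 = 3,606,525; volume = 80,800 m³; S = 44.635 ppt
After stage 3: salt = 3,606,525 + 27,100×35.83 = 4,577,518; volume = 107,900 m³
S = 4,577,518 / 107,900 = 42.4237 ppt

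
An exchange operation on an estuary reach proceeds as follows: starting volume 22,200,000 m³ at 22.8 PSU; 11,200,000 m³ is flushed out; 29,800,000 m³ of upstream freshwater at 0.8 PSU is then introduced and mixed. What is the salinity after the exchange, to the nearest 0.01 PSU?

6.73 PSU

Remaining after removal: 11,000,000 m³ at 22.8 PSU (salt = 250,800,000)
After addition: salt = 250,800,000 + 29,800,000×0.8 = 274,640,000; volume = 40,800,000 m³
S = 274,640,000 / 40,800,000 = 6.7314 PSU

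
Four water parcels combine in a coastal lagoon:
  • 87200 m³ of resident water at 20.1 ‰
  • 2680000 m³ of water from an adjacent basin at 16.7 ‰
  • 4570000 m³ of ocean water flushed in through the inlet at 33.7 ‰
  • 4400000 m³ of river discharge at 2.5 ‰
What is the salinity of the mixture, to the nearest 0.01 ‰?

18.02 ‰

Mass of salt is conserved:
salt = 87,200×20.1 + 2,680,000×16.7 + 4,570,000×33.7 + 4,400,000×2.5 = 1,752,720 + 44,756,000 + 154,009,000 + 11,000,000 = 211,517,720
volume = 87,200 + 2,680,000 + 4,570,000 + 4,400,000 = 11,737,200 m³
S = 211,517,720 / 11,737,200 = 18.0211 ‰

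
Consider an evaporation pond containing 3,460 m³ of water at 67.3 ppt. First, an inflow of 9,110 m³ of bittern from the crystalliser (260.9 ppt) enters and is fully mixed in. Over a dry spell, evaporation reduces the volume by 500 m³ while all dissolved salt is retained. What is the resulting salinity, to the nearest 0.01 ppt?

After mixing: salt = 3,460×67.3 + 9,110×260.9 = 2,609,657; volume = 12,570 m³
After evaporation: salt unchanged = 2,609,657; volume = 12,570 − 500 = 12,070 m³
S = 2,609,657 / 12,070 = 216.2102 ppt

216.21 ppt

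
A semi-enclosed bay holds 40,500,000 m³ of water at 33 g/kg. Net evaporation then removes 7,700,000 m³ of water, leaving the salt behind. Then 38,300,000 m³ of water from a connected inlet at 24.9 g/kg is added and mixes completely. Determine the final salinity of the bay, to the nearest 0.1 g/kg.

32.2 g/kg

After evaporation: salt = 40,500,000×33 = 1,336,500,000; volume = 40,500,000 − 7,700,000 = 32,800,000 m³
After mixing: salt = 1,336,500,000 + 38,300,000×24.9 = 2,290,170,000; volume = 32,800,000 + 38,300,000 = 71,100,000 m³
S = 2,290,170,000 / 71,100,000 = 32.2105 g/kg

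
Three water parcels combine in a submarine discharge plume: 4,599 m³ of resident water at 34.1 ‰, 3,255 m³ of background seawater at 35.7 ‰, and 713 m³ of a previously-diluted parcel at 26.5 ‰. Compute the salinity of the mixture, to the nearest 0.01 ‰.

Conserving salt mass:
salt = 4,599×34.1 + 3,255×35.7 + 713×26.5 = 156,825.9 + 116,203.5 + 18,894.5 = 291,923.9
volume = 4,599 + 3,255 + 713 = 8,567 m³
S = 291,923.9 / 8,567 = 34.0754 ‰

34.08 ‰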